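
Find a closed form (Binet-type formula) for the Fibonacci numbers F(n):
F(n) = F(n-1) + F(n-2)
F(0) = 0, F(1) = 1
This is the Fibonacci sequence.
Characteristic equation: x² - x - 1 = 0; roots r₁ = \frac{1}{2} + \frac{\sqrt{5}}{2}, r₂ = \frac{1}{2} - \frac{\sqrt{5}}{2}.
General: F(n) = A·r₁^n + B·r₂^n. Solving with F(0)=0, F(1)=1 gives A = \frac{\sqrt{5}}{5}, B = - \frac{\sqrt{5}}{5}.
So F(n) = \frac{2^{- n} \sqrt{5} \left(- \left(1 - \sqrt{5}\right)^{n} + \left(1 + \sqrt{5}\right)^{n}\right)}{5}.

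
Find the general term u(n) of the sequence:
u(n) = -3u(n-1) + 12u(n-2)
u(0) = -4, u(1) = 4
Characteristic equation: x² + 3x - 12 = 0.
Discriminant Δ = (-3)² + 4·(12) = 57.
Roots r₁,₂ = (-3 ± √57)/2, so r₁ = - \frac{3}{2} + \frac{\sqrt{57}}{2}, r₂ = - \frac{\sqrt{57}}{2} - \frac{3}{2}.
General solution: u(n) = A·r₁^n + B·r₂^n.
From the initial conditions, A + B = -4 and r₁A + r₂B = 4.
Since r₁ - r₂ = √57: A = (4 - (-4)r₂)/√57 = -2 - \frac{2 \sqrt{57}}{57}, and B = -4 - A = -2 + \frac{2 \sqrt{57}}{57}.
So u(n) = \left(-2 - \frac{2 \sqrt{57}}{57}\right)\left(- \frac{3}{2} + \frac{\sqrt{57}}{2}\right)^n + \left(-2 + \frac{2 \sqrt{57}}{57}\right)\left(- \frac{\sqrt{57}}{2} - \frac{3}{2}\right)^n.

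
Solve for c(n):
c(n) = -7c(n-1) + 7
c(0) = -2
First-order linear non-homogeneous.
Homogeneous solution: c_h(n) = A·(-7)^n.
Try constant particular solution c_p = K: K = -7K + 7 ⇒ K = \frac{7}{8}.
General: c(n) = A·(-7)^n + \frac{7}{8}.
Apply c(0) = -2: A + \frac{7}{8} = -2 ⇒ A = - \frac{23}{8}.
So c(n) = \frac{7}{8} - \frac{23 \left(-7\right)^{n}}{8}.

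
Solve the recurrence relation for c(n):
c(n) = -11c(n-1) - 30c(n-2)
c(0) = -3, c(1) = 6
Characteristic equation: x² + 11x + 30 = 0, which factors as (x - (-5))(x - (-6)) = 0.
Roots r₁ = -5, r₂ = -6 (distinct).
General solution: c(n) = A·(-5)^n + B·(-6)^n.
From c(0) = -3: A + B = -3.
From c(1) = 6: -5A - 6B = 6.
Solving: A = -12, B = 9.
So c(n) = - 12 \left(-5\right)^{n} + 9 \left(-6\right)^{n}.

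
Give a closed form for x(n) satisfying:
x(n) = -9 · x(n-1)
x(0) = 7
Pure geometric recurrence with ratio -9.
By induction x(n) = x(0) · (-9)^n = 7 \left(-9\right)^{n}.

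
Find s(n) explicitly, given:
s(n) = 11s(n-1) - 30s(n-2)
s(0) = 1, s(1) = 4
Characteristic equation: x² - 11x + 30 = 0, which factors as (x - (6))(x - (5)) = 0.
Roots r₁ = 6, r₂ = 5 (distinct).
General solution: s(n) = A·(6)^n + B·(5)^n.
From s(0) = 1: A + B = 1.
From s(1) = 4: 6A + 5B = 4.
Solving: A = -1, B = 2.
So s(n) = 2 \cdot 5^{n} - 6^{n}.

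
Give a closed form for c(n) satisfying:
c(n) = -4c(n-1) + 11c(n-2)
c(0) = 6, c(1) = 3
Characteristic equation: x² + 4x - 11 = 0.
Discriminant Δ = (-4)² + 4·(11) = 60.
Roots r₁,₂ = (-4 ± √60)/2, so r₁ = -2 + \sqrt{15}, r₂ = - \sqrt{15} - 2.
General solution: c(n) = A·r₁^n + B·r₂^n.
From the initial conditions, A + B = 6 and r₁A + r₂B = 3.
Since r₁ - r₂ = √60: A = (3 - (6)r₂)/√60 = \frac{\sqrt{15}}{2} + 3, and B = 6 - A = 3 - \frac{\sqrt{15}}{2}.
So c(n) = \left(\frac{\sqrt{15}}{2} + 3\right)\left(-2 + \sqrt{15}\right)^n + \left(3 - \frac{\sqrt{15}}{2}\right)\left(- \sqrt{15} - 2\right)^n.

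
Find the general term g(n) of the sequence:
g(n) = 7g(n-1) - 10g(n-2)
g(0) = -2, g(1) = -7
Characteristic equation: x² - 7x + 10 = 0, which factors as (x - (5))(x - (2)) = 0.
Roots r₁ = 5, r₂ = 2 (distinct).
General solution: g(n) = A·(5)^n + B·(2)^n.
From g(0) = -2: A + B = -2.
From g(1) = -7: 5A + 2B = -7.
Solving: A = -1, B = -1.
So g(n) = - 2^{n} - 5^{n}.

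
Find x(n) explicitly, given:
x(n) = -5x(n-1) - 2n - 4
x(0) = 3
First-order linear with linear forcing.
Homogeneous solution: x_h(n) = A·(-5)^n.
Try particular x_p(n) = pn + q. Substituting:
  pn + q = -5(p(n-1) + q) - 2n - 4.
Matching the n-coefficient: p = -5p - 2 ⇒ p = - \frac{1}{3}.
Matching constants: q = 5p - 5q - 4 ⇒ q = - \frac{17}{18}.
General: x(n) = A·(-5)^n - \frac{n}{3} - \frac{17}{18}.
Apply x(0) = 3: A - \frac{17}{18} = 3 ⇒ A = \frac{71}{18}.
So x(n) = \frac{71 \left(-5\right)^{n}}{18} - \frac{n}{3} - \frac{17}{18}.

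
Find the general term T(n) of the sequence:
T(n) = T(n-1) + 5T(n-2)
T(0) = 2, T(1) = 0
Characteristic equation: x² - x - 5 = 0.
Discriminant Δ = (1)² + 4·(5) = 21.
Roots r₁,₂ = (1 ± √21)/2, so r₁ = \frac{1}{2} + \frac{\sqrt{21}}{2}, r₂ = \frac{1}{2} - \frac{\sqrt{21}}{2}.
General solution: T(n) = A·r₁^n + B·r₂^n.
From the initial conditions, A + B = 2 and r₁A + r₂B = 0.
Since r₁ - r₂ = √21: A = (0 - (2)r₂)/√21 = 1 - \frac{\sqrt{21}}{21}, and B = 2 - A = \frac{\sqrt{21}}{21} + 1.
So T(n) = \left(1 - \frac{\sqrt{21}}{21}\right)\left(\frac{1}{2} + \frac{\sqrt{21}}{2}\right)^n + \left(\frac{\sqrt{21}}{21} + 1\right)\left(\frac{1}{2} - \frac{\sqrt{21}}{2}\right)^n.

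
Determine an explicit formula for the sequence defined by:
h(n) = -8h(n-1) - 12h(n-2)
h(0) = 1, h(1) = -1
Characteristic equation: x² + 8x + 12 = 0, which factors as (x - (-2))(x - (-6)) = 0.
Roots r₁ = -2, r₂ = -6 (distinct).
General solution: h(n) = A·(-2)^n + B·(-6)^n.
From h(0) = 1: A + B = 1.
From h(1) = -1: -2A - 6B = -1.
Solving: A = \frac{5}{4}, B = - \frac{1}{4}.
So h(n) = \frac{5 \left(-2\right)^{n}}{4} - \frac{\left(-6\right)^{n}}{4}.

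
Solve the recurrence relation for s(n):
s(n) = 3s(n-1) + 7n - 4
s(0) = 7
First-order linear with linear forcing.
Homogeneous solution: s_h(n) = A·(3)^n.
Try particular s_p(n) = pn + q. Substituting:
  pn + q = 3(p(n-1) + q) + 7n - 4.
Matching the n-coefficient: p = 3p + 7 ⇒ p = - \frac{7}{2}.
Matching constants: q = -3p + 3q - 4 ⇒ q = - \frac{13}{4}.
General: s(n) = A·(3)^n - \frac{7 n}{2} - \frac{13}{4}.
Apply s(0) = 7: A - \frac{13}{4} = 7 ⇒ A = \frac{41}{4}.
So s(n) = \frac{41 \cdot 3^{n}}{4} - \frac{7 n}{2} - \frac{13}{4}.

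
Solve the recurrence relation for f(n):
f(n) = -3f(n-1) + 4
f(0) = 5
First-order linear non-homogeneous.
Homogeneous solution: f_h(n) = A·(-3)^n.
Try constant particular solution f_p = K: K = -3K + 4 ⇒ K = 1.
General: f(n) = A·(-3)^n + 1.
Apply f(0) = 5: A + 1 = 5 ⇒ A = 4.
So f(n) = 4 \left(-3\right)^{n} + 1.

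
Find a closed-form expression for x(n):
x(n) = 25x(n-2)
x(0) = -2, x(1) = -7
Characteristic equation: x² - 25 = 0, which factors as (x - (-5))(x - (5)) = 0.
Roots r₁ = -5, r₂ = 5 (distinct).
General solution: x(n) = A·(-5)^n + B·(5)^n.
From x(0) = -2: A + B = -2.
From x(1) = -7: -5A + 5B = -7.
Solving: A = - \frac{3}{10}, B = - \frac{17}{10}.
So x(n) = - \frac{3 \left(-5\right)^{n}}{10} - \frac{17 \cdot 5^{n}}{10}.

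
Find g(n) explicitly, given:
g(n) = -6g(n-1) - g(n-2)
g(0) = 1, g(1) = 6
Characteristic equation: x² + 6x + 1 = 0.
Discriminant Δ = (-6)² + 4·(-1) = 32.
Roots r₁,₂ = (-6 ± √32)/2, so r₁ = -3 + 2 \sqrt{2}, r₂ = -3 - 2 \sqrt{2}.
General solution: g(n) = A·r₁^n + B·r₂^n.
From the initial conditions, A + B = 1 and r₁A + r₂B = 6.
Since r₁ - r₂ = √32: A = (6 - (1)r₂)/√32 = \frac{1}{2} + \frac{9 \sqrt{2}}{8}, and B = 1 - A = \frac{1}{2} - \frac{9 \sqrt{2}}{8}.
So g(n) = \left(\frac{1}{2} + \frac{9 \sqrt{2}}{8}\right)\left(-3 + 2 \sqrt{2}\right)^n + \left(\frac{1}{2} - \frac{9 \sqrt{2}}{8}\right)\left(-3 - 2 \sqrt{2}\right)^n.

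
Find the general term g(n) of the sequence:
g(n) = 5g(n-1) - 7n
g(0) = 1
First-order linear with linear forcing.
Homogeneous solution: g_h(n) = A·(5)^n.
Try particular g_p(n) = pn + q. Substituting:
  pn + q = 5(p(n-1) + q) - 7n.
Matching the n-coefficient: p = 5p - 7 ⇒ p = \frac{7}{4}.
Matching constants: q = -5p + 5q ⇒ q = \frac{35}{16}.
General: g(n) = A·(5)^n + \frac{7 n}{4} + \frac{35}{16}.
Apply g(0) = 1: A + \frac{35}{16} = 1 ⇒ A = - \frac{19}{16}.
So g(n) = - \frac{19 \cdot 5^{n}}{16} + \frac{7 n}{4} + \frac{35}{16}.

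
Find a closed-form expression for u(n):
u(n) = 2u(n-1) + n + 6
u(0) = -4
First-order linear with linear forcing.
Homogeneous solution: u_h(n) = A·(2)^n.
Try particular u_p(n) = pn + q. Substituting:
  pn + q = 2(p(n-1) + q) + n + 6.
Matching the n-coefficient: p = 2p + 1 ⇒ p = -1.
Matching constants: q = -2p + 2q + 6 ⇒ q = -8.
General: u(n) = A·(2)^n - n - 8.
Apply u(0) = -4: A - 8 = -4 ⇒ A = 4.
So u(n) = 4 \cdot 2^{n} - n - 8.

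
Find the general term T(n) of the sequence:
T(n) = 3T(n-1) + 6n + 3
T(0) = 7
First-order linear with linear forcing.
Homogeneous solution: T_h(n) = A·(3)^n.
Try particular T_p(n) = pn + q. Substituting:
  pn + q = 3(p(n-1) + q) + 6n + 3.
Matching the n-coefficient: p = 3p + 6 ⇒ p = -3.
Matching constants: q = -3p + 3q + 3 ⇒ q = -6.
General: T(n) = A·(3)^n - 3 n - 6.
Apply T(0) = 7: A - 6 = 7 ⇒ A = 13.
So T(n) = 13 \cdot 3^{n} - 3 n - 6.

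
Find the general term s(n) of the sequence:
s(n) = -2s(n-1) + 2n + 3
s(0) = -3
First-order linear with linear forcing.
Homogeneous solution: s_h(n) = A·(-2)^n.
Try particular s_p(n) = pn + q. Substituting:
  pn + q = -2(p(n-1) + q) + 2n + 3.
Matching the n-coefficient: p = -2p + 2 ⇒ p = \frac{2}{3}.
Matching constants: q = 2p - 2q + 3 ⇒ q = \frac{13}{9}.
General: s(n) = A·(-2)^n + \frac{2 n}{3} + \frac{13}{9}.
Apply s(0) = -3: A + \frac{13}{9} = -3 ⇒ A = - \frac{40}{9}.
So s(n) = - \frac{40 \left(-2\right)^{n}}{9} + \frac{2 n}{3} + \frac{13}{9}.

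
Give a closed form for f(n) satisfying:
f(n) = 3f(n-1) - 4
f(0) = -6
First-order linear non-homogeneous.
Homogeneous solution: f_h(n) = A·(3)^n.
Try constant particular solution f_p = K: K = 3K - 4 ⇒ K = 2.
General: f(n) = A·(3)^n + 2.
Apply f(0) = -6: A + 2 = -6 ⇒ A = -8.
So f(n) = 2 - 8 \cdot 3^{n}.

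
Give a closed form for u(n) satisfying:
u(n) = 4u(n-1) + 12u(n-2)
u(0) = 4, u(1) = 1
Characteristic equation: x² - 4x - 12 = 0, which factors as (x - (6))(x - (-2)) = 0.
Roots r₁ = 6, r₂ = -2 (distinct).
General solution: u(n) = A·(6)^n + B·(-2)^n.
From u(0) = 4: A + B = 4.
From u(1) = 1: 6A - 2B = 1.
Solving: A = \frac{9}{8}, B = \frac{23}{8}.
So u(n) = \frac{23 \left(-2\right)^{n}}{8} + \frac{9 \cdot 6^{n}}{8}.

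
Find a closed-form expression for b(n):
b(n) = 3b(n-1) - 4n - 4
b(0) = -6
First-order linear with linear forcing.
Homogeneous solution: b_h(n) = A·(3)^n.
Try particular b_p(n) = pn + q. Substituting:
  pn + q = 3(p(n-1) + q) - 4n - 4.
Matching the n-coefficient: p = 3p - 4 ⇒ p = 2.
Matching constants: q = -3p + 3q - 4 ⇒ q = 5.
General: b(n) = A·(3)^n + 2 n + 5.
Apply b(0) = -6: A + 5 = -6 ⇒ A = -11.
So b(n) = - 11 \cdot 3^{n} + 2 n + 5.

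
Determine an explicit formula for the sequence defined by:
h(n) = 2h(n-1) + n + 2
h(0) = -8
First-order linear with linear forcing.
Homogeneous solution: h_h(n) = A·(2)^n.
Try particular h_p(n) = pn + q. Substituting:
  pn + q = 2(p(n-1) + q) + n + 2.
Matching the n-coefficient: p = 2p + 1 ⇒ p = -1.
Matching constants: q = -2p + 2q + 2 ⇒ q = -4.
General: h(n) = A·(2)^n - n - 4.
Apply h(0) = -8: A - 4 = -8 ⇒ A = -4.
So h(n) = - 4 \cdot 2^{n} - n - 4.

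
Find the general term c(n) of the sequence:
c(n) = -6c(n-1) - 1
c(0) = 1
First-order linear non-homogeneous.
Homogeneous solution: c_h(n) = A·(-6)^n.
Try constant particular solution c_p = K: K = -6K - 1 ⇒ K = - \frac{1}{7}.
General: c(n) = A·(-6)^n - \frac{1}{7}.
Apply c(0) = 1: A - \frac{1}{7} = 1 ⇒ A = \frac{8}{7}.
So c(n) = \frac{8 \left(-6\right)^{n}}{7} - \frac{1}{7}.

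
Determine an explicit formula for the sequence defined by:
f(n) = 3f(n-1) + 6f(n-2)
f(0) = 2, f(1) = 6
Characteristic equation: x² - 3x - 6 = 0.
Discriminant Δ = (3)² + 4·(6) = 33.
Roots r₁,₂ = (3 ± √33)/2, so r₁ = \frac{3}{2} + \frac{\sqrt{33}}{2}, r₂ = \frac{3}{2} - \frac{\sqrt{33}}{2}.
General solution: f(n) = A·r₁^n + B·r₂^n.
From the initial conditions, A + B = 2 and r₁A + r₂B = 6.
Since r₁ - r₂ = √33: A = (6 - (2)r₂)/√33 = \frac{\sqrt{33}}{11} + 1, and B = 2 - A = 1 - \frac{\sqrt{33}}{11}.
So f(n) = \left(\frac{\sqrt{33}}{11} + 1\right)\left(\frac{3}{2} + \frac{\sqrt{33}}{2}\right)^n + \left(1 - \frac{\sqrt{33}}{11}\right)\left(\frac{3}{2} - \frac{\sqrt{33}}{2}\right)^n.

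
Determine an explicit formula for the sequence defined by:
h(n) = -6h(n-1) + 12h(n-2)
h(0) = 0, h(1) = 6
Characteristic equation: x² + 6x - 12 = 0.
Discriminant Δ = (-6)² + 4·(12) = 84.
Roots r₁,₂ = (-6 ± √84)/2, so r₁ = -3 + \sqrt{21}, r₂ = - \sqrt{21} - 3.
General solution: h(n) = A·r₁^n + B·r₂^n.
From the initial conditions, A + B = 0 and r₁A + r₂B = 6.
Since r₁ - r₂ = √84: A = (6 - (0)r₂)/√84 = \frac{\sqrt{21}}{7}, and B = 0 - A = - \frac{\sqrt{21}}{7}.
So h(n) = \left(\frac{\sqrt{21}}{7}\right)\left(-3 + \sqrt{21}\right)^n + \left(- \frac{\sqrt{21}}{7}\right)\left(- \sqrt{21} - 3\right)^n.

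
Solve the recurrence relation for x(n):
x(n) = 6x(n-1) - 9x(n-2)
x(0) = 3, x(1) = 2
Characteristic equation: x² - 6x + 9 = 0, which is (x - (3))².
Repeated root r = 3.
General solution: x(n) = (A + Bn)·(3)^n.
From x(0) = 3: A = 3.
From x(1) = 2: (A + B)·(3) = 2 ⇒ B = - \frac{7}{3}.
So x(n) = \left(3 - \frac{7 n}{3}\right) \cdot (3)^n.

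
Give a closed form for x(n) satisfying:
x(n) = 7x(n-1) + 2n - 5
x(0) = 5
First-order linear with linear forcing.
Homogeneous solution: x_h(n) = A·(7)^n.
Try particular x_p(n) = pn + q. Substituting:
  pn + q = 7(p(n-1) + q) + 2n - 5.
Matching the n-coefficient: p = 7p + 2 ⇒ p = - \frac{1}{3}.
Matching constants: q = -7p + 7q - 5 ⇒ q = \frac{4}{9}.
General: x(n) = A·(7)^n - \frac{n}{3} + \frac{4}{9}.
Apply x(0) = 5: A + \frac{4}{9} = 5 ⇒ A = \frac{41}{9}.
So x(n) = \frac{41 \cdot 7^{n}}{9} - \frac{n}{3} + \frac{4}{9}.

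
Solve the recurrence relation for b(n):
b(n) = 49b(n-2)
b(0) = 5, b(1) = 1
Characteristic equation: x² - 49 = 0, which factors as (x - (7))(x - (-7)) = 0.
Roots r₁ = 7, r₂ = -7 (distinct).
General solution: b(n) = A·(7)^n + B·(-7)^n.
From b(0) = 5: A + B = 5.
From b(1) = 1: 7A - 7B = 1.
Solving: A = \frac{18}{7}, B = \frac{17}{7}.
So b(n) = \frac{17 \left(-7\right)^{n}}{7} + \frac{18 \cdot 7^{n}}{7}.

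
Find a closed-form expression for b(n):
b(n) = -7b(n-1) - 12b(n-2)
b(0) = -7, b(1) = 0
Characteristic equation: x² + 7x + 12 = 0, which factors as (x - (-3))(x - (-4)) = 0.
Roots r₁ = -3, r₂ = -4 (distinct).
General solution: b(n) = A·(-3)^n + B·(-4)^n.
From b(0) = -7: A + B = -7.
From b(1) = 0: -3A - 4B = 0.
Solving: A = -28, B = 21.
So b(n) = - 28 \left(-3\right)^{n} + 21 \left(-4\right)^{n}.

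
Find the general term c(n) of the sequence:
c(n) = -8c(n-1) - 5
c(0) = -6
First-order linear non-homogeneous.
Homogeneous solution: c_h(n) = A·(-8)^n.
Try constant particular solution c_p = K: K = -8K - 5 ⇒ K = - \frac{5}{9}.
General: c(n) = A·(-8)^n - \frac{5}{9}.
Apply c(0) = -6: A - \frac{5}{9} = -6 ⇒ A = - \frac{49}{9}.
So c(n) = - \frac{49 \left(-8\right)^{n}}{9} - \frac{5}{9}.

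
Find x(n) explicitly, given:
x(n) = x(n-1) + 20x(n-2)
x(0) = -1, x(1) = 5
Characteristic equation: x² - x - 20 = 0, which factors as (x - (5))(x - (-4)) = 0.
Roots r₁ = 5, r₂ = -4 (distinct).
General solution: x(n) = A·(5)^n + B·(-4)^n.
From x(0) = -1: A + B = -1.
From x(1) = 5: 5A - 4B = 5.
Solving: A = \frac{1}{9}, B = - \frac{10}{9}.
So x(n) = - \frac{10 \left(-4\right)^{n}}{9} + \frac{5^{n}}{9}.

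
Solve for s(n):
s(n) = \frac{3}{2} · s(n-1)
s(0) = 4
Pure geometric recurrence with ratio \frac{3}{2}.
By induction s(n) = s(0) · (\frac{3}{2})^n = 4 \left(\frac{3}{2}\right)^{n}.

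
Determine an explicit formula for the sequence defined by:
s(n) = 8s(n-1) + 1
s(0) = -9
First-order linear non-homogeneous.
Homogeneous solution: s_h(n) = A·(8)^n.
Try constant particular solution s_p = K: K = 8K + 1 ⇒ K = - \frac{1}{7}.
General: s(n) = A·(8)^n - \frac{1}{7}.
Apply s(0) = -9: A - \frac{1}{7} = -9 ⇒ A = - \frac{62}{7}.
So s(n) = - \frac{62 \cdot 8^{n}}{7} - \frac{1}{7}.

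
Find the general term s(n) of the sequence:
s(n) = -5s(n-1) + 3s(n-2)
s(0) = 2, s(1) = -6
Characteristic equation: x² + 5x - 3 = 0.
Discriminant Δ = (-5)² + 4·(3) = 37.
Roots r₁,₂ = (-5 ± √37)/2, so r₁ = - \frac{5}{2} + \frac{\sqrt{37}}{2}, r₂ = - \frac{\sqrt{37}}{2} - \frac{5}{2}.
General solution: s(n) = A·r₁^n + B·r₂^n.
From the initial conditions, A + B = 2 and r₁A + r₂B = -6.
Since r₁ - r₂ = √37: A = (-6 - (2)r₂)/√37 = 1 - \frac{\sqrt{37}}{37}, and B = 2 - A = \frac{\sqrt{37}}{37} + 1.
So s(n) = \left(1 - \frac{\sqrt{37}}{37}\right)\left(- \frac{5}{2} + \frac{\sqrt{37}}{2}\right)^n + \left(\frac{\sqrt{37}}{37} + 1\right)\left(- \frac{\sqrt{37}}{2} - \frac{5}{2}\right)^n.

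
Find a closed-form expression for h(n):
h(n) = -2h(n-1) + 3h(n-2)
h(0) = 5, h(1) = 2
Characteristic equation: x² + 2x - 3 = 0, which factors as (x - (-3))(x - (1)) = 0.
Roots r₁ = -3, r₂ = 1 (distinct).
General solution: h(n) = A·(-3)^n + B·(1)^n.
From h(0) = 5: A + B = 5.
From h(1) = 2: -3A + B = 2.
Solving: A = \frac{3}{4}, B = \frac{17}{4}.
So h(n) = \frac{3 \left(-3\right)^{n}}{4} + \frac{17}{4}.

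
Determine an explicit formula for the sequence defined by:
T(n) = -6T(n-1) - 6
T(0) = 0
First-order linear non-homogeneous.
Homogeneous solution: T_h(n) = A·(-6)^n.
Try constant particular solution T_p = K: K = -6K - 6 ⇒ K = - \frac{6}{7}.
General: T(n) = A·(-6)^n - \frac{6}{7}.
Apply T(0) = 0: A - \frac{6}{7} = 0 ⇒ A = \frac{6}{7}.
So T(n) = \frac{6 \left(-6\right)^{n}}{7} - \frac{6}{7}.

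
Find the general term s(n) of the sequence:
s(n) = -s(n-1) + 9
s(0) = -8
First-order linear non-homogeneous.
Homogeneous solution: s_h(n) = A·(-1)^n.
Try constant particular solution s_p = K: K = -K + 9 ⇒ K = \frac{9}{2}.
General: s(n) = A·(-1)^n + \frac{9}{2}.
Apply s(0) = -8: A + \frac{9}{2} = -8 ⇒ A = - \frac{25}{2}.
So s(n) = \frac{9}{2} - \frac{25 \left(-1\right)^{n}}{2}.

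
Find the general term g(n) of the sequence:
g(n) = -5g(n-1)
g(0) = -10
This is a homogeneous first-order recurrence with ratio -5.
By induction g(n) = g(0) · (-5)^n = - 10 \left(-5\right)^{n}.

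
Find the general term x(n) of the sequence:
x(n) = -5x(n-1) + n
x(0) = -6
First-order linear with linear forcing.
Homogeneous solution: x_h(n) = A·(-5)^n.
Try particular x_p(n) = pn + q. Substituting:
  pn + q = -5(p(n-1) + q) + n.
Matching the n-coefficient: p = -5p + 1 ⇒ p = \frac{1}{6}.
Matching constants: q = 5p - 5q ⇒ q = \frac{5}{36}.
General: x(n) = A·(-5)^n + \frac{n}{6} + \frac{5}{36}.
Apply x(0) = -6: A + \frac{5}{36} = -6 ⇒ A = - \frac{221}{36}.
So x(n) = - \frac{221 \left(-5\right)^{n}}{36} + \frac{n}{6} + \frac{5}{36}.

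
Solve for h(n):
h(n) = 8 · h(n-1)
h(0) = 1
Pure geometric recurrence with ratio 8.
By induction h(n) = h(0) · (8)^n = 8^{n}.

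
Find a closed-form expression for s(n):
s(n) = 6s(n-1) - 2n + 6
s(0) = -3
First-order linear with linear forcing.
Homogeneous solution: s_h(n) = A·(6)^n.
Try particular s_p(n) = pn + q. Substituting:
  pn + q = 6(p(n-1) + q) - 2n + 6.
Matching the n-coefficient: p = 6p - 2 ⇒ p = \frac{2}{5}.
Matching constants: q = -6p + 6q + 6 ⇒ q = - \frac{18}{25}.
General: s(n) = A·(6)^n + \frac{2 n}{5} - \frac{18}{25}.
Apply s(0) = -3: A - \frac{18}{25} = -3 ⇒ A = - \frac{57}{25}.
So s(n) = - \frac{57 \cdot 6^{n}}{25} + \frac{2 n}{5} - \frac{18}{25}.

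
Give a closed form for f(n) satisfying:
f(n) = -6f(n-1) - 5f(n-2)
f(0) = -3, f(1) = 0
Characteristic equation: x² + 6x + 5 = 0, which factors as (x - (-1))(x - (-5)) = 0.
Roots r₁ = -1, r₂ = -5 (distinct).
General solution: f(n) = A·(-1)^n + B·(-5)^n.
From f(0) = -3: A + B = -3.
From f(1) = 0: -A - 5B = 0.
Solving: A = - \frac{15}{4}, B = \frac{3}{4}.
So f(n) = - \frac{15 \left(-1\right)^{n}}{4} + \frac{3 \left(-5\right)^{n}}{4}.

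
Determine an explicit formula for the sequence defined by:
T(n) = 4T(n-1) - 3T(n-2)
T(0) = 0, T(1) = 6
Characteristic equation: x² - 4x + 3 = 0, which factors as (x - (1))(x - (3)) = 0.
Roots r₁ = 1, r₂ = 3 (distinct).
General solution: T(n) = A·(1)^n + B·(3)^n.
From T(0) = 0: A + B = 0.
From T(1) = 6: A + 3B = 6.
Solving: A = -3, B = 3.
So T(n) = 3 \cdot 3^{n} - 3.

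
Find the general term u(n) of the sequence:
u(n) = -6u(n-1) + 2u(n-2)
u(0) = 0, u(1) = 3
Characteristic equation: x² + 6x - 2 = 0.
Discriminant Δ = (-6)² + 4·(2) = 44.
Roots r₁,₂ = (-6 ± √44)/2, so r₁ = -3 + \sqrt{11}, r₂ = - \sqrt{11} - 3.
General solution: u(n) = A·r₁^n + B·r₂^n.
From the initial conditions, A + B = 0 and r₁A + r₂B = 3.
Since r₁ - r₂ = √44: A = (3 - (0)r₂)/√44 = \frac{3 \sqrt{11}}{22}, and B = 0 - A = - \frac{3 \sqrt{11}}{22}.
So u(n) = \left(\frac{3 \sqrt{11}}{22}\right)\left(-3 + \sqrt{11}\right)^n + \left(- \frac{3 \sqrt{11}}{22}\right)\left(- \sqrt{11} - 3\right)^n.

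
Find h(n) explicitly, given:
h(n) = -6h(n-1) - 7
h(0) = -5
First-order linear non-homogeneous.
Homogeneous solution: h_h(n) = A·(-6)^n.
Try constant particular solution h_p = K: K = -6K - 7 ⇒ K = -1.
General: h(n) = A·(-6)^n - 1.
Apply h(0) = -5: A - 1 = -5 ⇒ A = -4.
So h(n) = - 4 \left(-6\right)^{n} - 1.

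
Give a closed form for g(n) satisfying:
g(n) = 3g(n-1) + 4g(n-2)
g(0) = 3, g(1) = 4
Characteristic equation: x² - 3x - 4 = 0, which factors as (x - (4))(x - (-1)) = 0.
Roots r₁ = 4, r₂ = -1 (distinct).
General solution: g(n) = A·(4)^n + B·(-1)^n.
From g(0) = 3: A + B = 3.
From g(1) = 4: 4A - B = 4.
Solving: A = \frac{7}{5}, B = \frac{8}{5}.
So g(n) = \frac{8 \left(-1\right)^{n}}{5} + \frac{7 \cdot 4^{n}}{5}.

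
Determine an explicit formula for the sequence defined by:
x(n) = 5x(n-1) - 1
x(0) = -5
First-order linear non-homogeneous.
Homogeneous solution: x_h(n) = A·(5)^n.
Try constant particular solution x_p = K: K = 5K - 1 ⇒ K = \frac{1}{4}.
General: x(n) = A·(5)^n + \frac{1}{4}.
Apply x(0) = -5: A + \frac{1}{4} = -5 ⇒ A = - \frac{21}{4}.
So x(n) = \frac{1}{4} - \frac{21 \cdot 5^{n}}{4}.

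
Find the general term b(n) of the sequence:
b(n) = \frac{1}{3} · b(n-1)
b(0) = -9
Pure geometric recurrence with ratio \frac{1}{3}.
By induction b(n) = b(0) · (\frac{1}{3})^n = - 9 \cdot 3^{- n}.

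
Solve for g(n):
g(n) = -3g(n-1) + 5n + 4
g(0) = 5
First-order linear with linear forcing.
Homogeneous solution: g_h(n) = A·(-3)^n.
Try particular g_p(n) = pn + q. Substituting:
  pn + q = -3(p(n-1) + q) + 5n + 4.
Matching the n-coefficient: p = -3p + 5 ⇒ p = \frac{5}{4}.
Matching constants: q = 3p - 3q + 4 ⇒ q = \frac{31}{16}.
General: g(n) = A·(-3)^n + \frac{5 n}{4} + \frac{31}{16}.
Apply g(0) = 5: A + \frac{31}{16} = 5 ⇒ A = \frac{49}{16}.
So g(n) = \frac{49 \left(-3\right)^{n}}{16} + \frac{5 n}{4} + \frac{31}{16}.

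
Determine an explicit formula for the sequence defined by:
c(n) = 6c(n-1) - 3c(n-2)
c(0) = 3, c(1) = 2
Characteristic equation: x² - 6x + 3 = 0.
Discriminant Δ = (6)² + 4·(-3) = 24.
Roots r₁,₂ = (6 ± √24)/2, so r₁ = \sqrt{6} + 3, r₂ = 3 - \sqrt{6}.
General solution: c(n) = A·r₁^n + B·r₂^n.
From the initial conditions, A + B = 3 and r₁A + r₂B = 2.
Since r₁ - r₂ = √24: A = (2 - (3)r₂)/√24 = \frac{3}{2} - \frac{7 \sqrt{6}}{12}, and B = 3 - A = \frac{7 \sqrt{6}}{12} + \frac{3}{2}.
So c(n) = \left(\frac{3}{2} - \frac{7 \sqrt{6}}{12}\right)\left(\sqrt{6} + 3\right)^n + \left(\frac{7 \sqrt{6}}{12} + \frac{3}{2}\right)\left(3 - \sqrt{6}\right)^n.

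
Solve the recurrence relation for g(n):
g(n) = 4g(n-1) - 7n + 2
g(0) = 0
First-order linear with linear forcing.
Homogeneous solution: g_h(n) = A·(4)^n.
Try particular g_p(n) = pn + q. Substituting:
  pn + q = 4(p(n-1) + q) - 7n + 2.
Matching the n-coefficient: p = 4p - 7 ⇒ p = \frac{7}{3}.
Matching constants: q = -4p + 4q + 2 ⇒ q = \frac{22}{9}.
General: g(n) = A·(4)^n + \frac{7 n}{3} + \frac{22}{9}.
Apply g(0) = 0: A + \frac{22}{9} = 0 ⇒ A = - \frac{22}{9}.
So g(n) = - \frac{22 \cdot 4^{n}}{9} + \frac{7 n}{3} + \frac{22}{9}.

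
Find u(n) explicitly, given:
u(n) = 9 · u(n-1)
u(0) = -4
Pure geometric recurrence with ratio 9.
By induction u(n) = u(0) · (9)^n = - 4 \cdot 9^{n}.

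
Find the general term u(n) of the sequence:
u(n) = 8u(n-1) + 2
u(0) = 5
First-order linear non-homogeneous.
Homogeneous solution: u_h(n) = A·(8)^n.
Try constant particular solution u_p = K: K = 8K + 2 ⇒ K = - \frac{2}{7}.
General: u(n) = A·(8)^n - \frac{2}{7}.
Apply u(0) = 5: A - \frac{2}{7} = 5 ⇒ A = \frac{37}{7}.
So u(n) = \frac{37 \cdot 8^{n}}{7} - \frac{2}{7}.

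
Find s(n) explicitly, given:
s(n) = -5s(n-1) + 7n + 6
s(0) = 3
First-order linear with linear forcing.
Homogeneous solution: s_h(n) = A·(-5)^n.
Try particular s_p(n) = pn + q. Substituting:
  pn + q = -5(p(n-1) + q) + 7n + 6.
Matching the n-coefficient: p = -5p + 7 ⇒ p = \frac{7}{6}.
Matching constants: q = 5p - 5q + 6 ⇒ q = \frac{71}{36}.
General: s(n) = A·(-5)^n + \frac{7 n}{6} + \frac{71}{36}.
Apply s(0) = 3: A + \frac{71}{36} = 3 ⇒ A = \frac{37}{36}.
So s(n) = \frac{37 \left(-5\right)^{n}}{36} + \frac{7 n}{6} + \frac{71}{36}.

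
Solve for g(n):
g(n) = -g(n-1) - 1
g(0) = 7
First-order linear non-homogeneous.
Homogeneous solution: g_h(n) = A·(-1)^n.
Try constant particular solution g_p = K: K = -K - 1 ⇒ K = - \frac{1}{2}.
General: g(n) = A·(-1)^n - \frac{1}{2}.
Apply g(0) = 7: A - \frac{1}{2} = 7 ⇒ A = \frac{15}{2}.
So g(n) = \frac{15 \left(-1\right)^{n}}{2} - \frac{1}{2}.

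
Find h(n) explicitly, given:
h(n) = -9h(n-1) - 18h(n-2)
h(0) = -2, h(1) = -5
Characteristic equation: x² + 9x + 18 = 0, which factors as (x - (-6))(x - (-3)) = 0.
Roots r₁ = -6, r₂ = -3 (distinct).
General solution: h(n) = A·(-6)^n + B·(-3)^n.
From h(0) = -2: A + B = -2.
From h(1) = -5: -6A - 3B = -5.
Solving: A = \frac{11}{3}, B = - \frac{17}{3}.
So h(n) = - \frac{17 \left(-3\right)^{n}}{3} + \frac{11 \left(-6\right)^{n}}{3}.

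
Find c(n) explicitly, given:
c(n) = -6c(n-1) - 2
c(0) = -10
First-order linear non-homogeneous.
Homogeneous solution: c_h(n) = A·(-6)^n.
Try constant particular solution c_p = K: K = -6K - 2 ⇒ K = - \frac{2}{7}.
General: c(n) = A·(-6)^n - \frac{2}{7}.
Apply c(0) = -10: A - \frac{2}{7} = -10 ⇒ A = - \frac{68}{7}.
So c(n) = - \frac{68 \left(-6\right)^{n}}{7} - \frac{2}{7}.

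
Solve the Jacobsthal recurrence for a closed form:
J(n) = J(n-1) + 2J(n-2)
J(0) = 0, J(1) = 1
This is the Jacobsthal sequence.
Characteristic equation: x² - x - 2 = 0; roots r₁ = 2, r₂ = -1.
General: J(n) = A·r₁^n + B·r₂^n. Solving with J(0)=0, J(1)=1 gives A = \frac{1}{3}, B = - \frac{1}{3}.
So J(n) = - \frac{\left(-1\right)^{n}}{3} + \frac{2^{n}}{3}.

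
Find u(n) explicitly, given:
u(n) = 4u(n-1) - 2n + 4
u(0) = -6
First-order linear with linear forcing.
Homogeneous solution: u_h(n) = A·(4)^n.
Try particular u_p(n) = pn + q. Substituting:
  pn + q = 4(p(n-1) + q) - 2n + 4.
Matching the n-coefficient: p = 4p - 2 ⇒ p = \frac{2}{3}.
Matching constants: q = -4p + 4q + 4 ⇒ q = - \frac{4}{9}.
General: u(n) = A·(4)^n + \frac{2 n}{3} - \frac{4}{9}.
Apply u(0) = -6: A - \frac{4}{9} = -6 ⇒ A = - \frac{50}{9}.
So u(n) = - \frac{50 \cdot 4^{n}}{9} + \frac{2 n}{3} - \frac{4}{9}.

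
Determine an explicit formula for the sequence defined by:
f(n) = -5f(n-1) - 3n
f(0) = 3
First-order linear with linear forcing.
Homogeneous solution: f_h(n) = A·(-5)^n.
Try particular f_p(n) = pn + q. Substituting:
  pn + q = -5(p(n-1) + q) - 3n.
Matching the n-coefficient: p = -5p - 3 ⇒ p = - \frac{1}{2}.
Matching constants: q = 5p - 5q ⇒ q = - \frac{5}{12}.
General: f(n) = A·(-5)^n - \frac{n}{2} - \frac{5}{12}.
Apply f(0) = 3: A - \frac{5}{12} = 3 ⇒ A = \frac{41}{12}.
So f(n) = \frac{41 \left(-5\right)^{n}}{12} - \frac{n}{2} - \frac{5}{12}.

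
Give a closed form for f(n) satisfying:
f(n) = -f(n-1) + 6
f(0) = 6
First-order linear non-homogeneous.
Homogeneous solution: f_h(n) = A·(-1)^n.
Try constant particular solution f_p = K: K = -K + 6 ⇒ K = 3.
General: f(n) = A·(-1)^n + 3.
Apply f(0) = 6: A + 3 = 6 ⇒ A = 3.
So f(n) = 3 \left(-1\right)^{n} + 3.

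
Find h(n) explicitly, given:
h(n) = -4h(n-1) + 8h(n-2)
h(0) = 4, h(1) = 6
Characteristic equation: x² + 4x - 8 = 0.
Discriminant Δ = (-4)² + 4·(8) = 48.
Roots r₁,₂ = (-4 ± √48)/2, so r₁ = -2 + 2 \sqrt{3}, r₂ = - 2 \sqrt{3} - 2.
General solution: h(n) = A·r₁^n + B·r₂^n.
From the initial conditions, A + B = 4 and r₁A + r₂B = 6.
Since r₁ - r₂ = √48: A = (6 - (4)r₂)/√48 = 2 + \frac{7 \sqrt{3}}{6}, and B = 4 - A = 2 - \frac{7 \sqrt{3}}{6}.
So h(n) = \left(2 + \frac{7 \sqrt{3}}{6}\right)\left(-2 + 2 \sqrt{3}\right)^n + \left(2 - \frac{7 \sqrt{3}}{6}\right)\left(- 2 \sqrt{3} - 2\right)^n.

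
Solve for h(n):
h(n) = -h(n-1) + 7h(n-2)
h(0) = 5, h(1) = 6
Characteristic equation: x² + x - 7 = 0.
Discriminant Δ = (-1)² + 4·(7) = 29.
Roots r₁,₂ = (-1 ± √29)/2, so r₁ = - \frac{1}{2} + \frac{\sqrt{29}}{2}, r₂ = - \frac{\sqrt{29}}{2} - \frac{1}{2}.
General solution: h(n) = A·r₁^n + B·r₂^n.
From the initial conditions, A + B = 5 and r₁A + r₂B = 6.
Since r₁ - r₂ = √29: A = (6 - (5)r₂)/√29 = \frac{17 \sqrt{29}}{58} + \frac{5}{2}, and B = 5 - A = \frac{5}{2} - \frac{17 \sqrt{29}}{58}.
So h(n) = \left(\frac{17 \sqrt{29}}{58} + \frac{5}{2}\right)\left(- \frac{1}{2} + \frac{\sqrt{29}}{2}\right)^n + \left(\frac{5}{2} - \frac{17 \sqrt{29}}{58}\right)\left(- \frac{\sqrt{29}}{2} - \frac{1}{2}\right)^n.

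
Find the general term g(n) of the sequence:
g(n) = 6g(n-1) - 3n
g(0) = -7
First-order linear with linear forcing.
Homogeneous solution: g_h(n) = A·(6)^n.
Try particular g_p(n) = pn + q. Substituting:
  pn + q = 6(p(n-1) + q) - 3n.
Matching the n-coefficient: p = 6p - 3 ⇒ p = \frac{3}{5}.
Matching constants: q = -6p + 6q ⇒ q = \frac{18}{25}.
General: g(n) = A·(6)^n + \frac{3 n}{5} + \frac{18}{25}.
Apply g(0) = -7: A + \frac{18}{25} = -7 ⇒ A = - \frac{193}{25}.
So g(n) = - \frac{193 \cdot 6^{n}}{25} + \frac{3 n}{5} + \frac{18}{25}.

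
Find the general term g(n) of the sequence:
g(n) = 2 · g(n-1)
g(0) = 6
Pure geometric recurrence with ratio 2.
By induction g(n) = g(0) · (2)^n = 6 \cdot 2^{n}.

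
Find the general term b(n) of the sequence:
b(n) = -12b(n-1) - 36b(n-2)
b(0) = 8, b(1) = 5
Characteristic equation: x² + 12x + 36 = 0, which is (x - (-6))².
Repeated root r = -6.
General solution: b(n) = (A + Bn)·(-6)^n.
From b(0) = 8: A = 8.
From b(1) = 5: (A + B)·(-6) = 5 ⇒ B = - \frac{53}{6}.
So b(n) = \left(8 - \frac{53 n}{6}\right) \cdot (-6)^n.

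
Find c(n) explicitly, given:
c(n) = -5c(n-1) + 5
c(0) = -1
First-order linear non-homogeneous.
Homogeneous solution: c_h(n) = A·(-5)^n.
Try constant particular solution c_p = K: K = -5K + 5 ⇒ K = \frac{5}{6}.
General: c(n) = A·(-5)^n + \frac{5}{6}.
Apply c(0) = -1: A + \frac{5}{6} = -1 ⇒ A = - \frac{11}{6}.
So c(n) = \frac{5}{6} - \frac{11 \left(-5\right)^{n}}{6}.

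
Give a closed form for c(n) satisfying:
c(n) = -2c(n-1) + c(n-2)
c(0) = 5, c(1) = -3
Characteristic equation: x² + 2x - 1 = 0.
Discriminant Δ = (-2)² + 4·(1) = 8.
Roots r₁,₂ = (-2 ± √8)/2, so r₁ = -1 + \sqrt{2}, r₂ = - \sqrt{2} - 1.
General solution: c(n) = A·r₁^n + B·r₂^n.
From the initial conditions, A + B = 5 and r₁A + r₂B = -3.
Since r₁ - r₂ = √8: A = (-3 - (5)r₂)/√8 = \frac{\sqrt{2}}{2} + \frac{5}{2}, and B = 5 - A = \frac{5}{2} - \frac{\sqrt{2}}{2}.
So c(n) = \left(\frac{\sqrt{2}}{2} + \frac{5}{2}\right)\left(-1 + \sqrt{2}\right)^n + \left(\frac{5}{2} - \frac{\sqrt{2}}{2}\right)\left(- \sqrt{2} - 1\right)^n.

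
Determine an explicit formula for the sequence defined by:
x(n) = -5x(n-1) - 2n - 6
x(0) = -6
First-order linear with linear forcing.
Homogeneous solution: x_h(n) = A·(-5)^n.
Try particular x_p(n) = pn + q. Substituting:
  pn + q = -5(p(n-1) + q) - 2n - 6.
Matching the n-coefficient: p = -5p - 2 ⇒ p = - \frac{1}{3}.
Matching constants: q = 5p - 5q - 6 ⇒ q = - \frac{23}{18}.
General: x(n) = A·(-5)^n - \frac{n}{3} - \frac{23}{18}.
Apply x(0) = -6: A - \frac{23}{18} = -6 ⇒ A = - \frac{85}{18}.
So x(n) = - \frac{85 \left(-5\right)^{n}}{18} - \frac{n}{3} - \frac{23}{18}.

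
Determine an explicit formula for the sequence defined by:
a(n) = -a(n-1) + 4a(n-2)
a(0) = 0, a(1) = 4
Characteristic equation: x² + x - 4 = 0.
Discriminant Δ = (-1)² + 4·(4) = 17.
Roots r₁,₂ = (-1 ± √17)/2, so r₁ = - \frac{1}{2} + \frac{\sqrt{17}}{2}, r₂ = - \frac{\sqrt{17}}{2} - \frac{1}{2}.
General solution: a(n) = A·r₁^n + B·r₂^n.
From the initial conditions, A + B = 0 and r₁A + r₂B = 4.
Since r₁ - r₂ = √17: A = (4 - (0)r₂)/√17 = \frac{4 \sqrt{17}}{17}, and B = 0 - A = - \frac{4 \sqrt{17}}{17}.
So a(n) = \left(\frac{4 \sqrt{17}}{17}\right)\left(- \frac{1}{2} + \frac{\sqrt{17}}{2}\right)^n + \left(- \frac{4 \sqrt{17}}{17}\right)\left(- \frac{\sqrt{17}}{2} - \frac{1}{2}\right)^n.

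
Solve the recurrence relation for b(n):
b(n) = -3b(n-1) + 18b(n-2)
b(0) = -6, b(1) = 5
Characteristic equation: x² + 3x - 18 = 0, which factors as (x - (3))(x - (-6)) = 0.
Roots r₁ = 3, r₂ = -6 (distinct).
General solution: b(n) = A·(3)^n + B·(-6)^n.
From b(0) = -6: A + B = -6.
From b(1) = 5: 3A - 6B = 5.
Solving: A = - \frac{31}{9}, B = - \frac{23}{9}.
So b(n) = - \frac{23 \left(-6\right)^{n}}{9} - \frac{31 \cdot 3^{n}}{9}.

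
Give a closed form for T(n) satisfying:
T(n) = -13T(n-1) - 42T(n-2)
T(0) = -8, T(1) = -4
Characteristic equation: x² + 13x + 42 = 0, which factors as (x - (-7))(x - (-6)) = 0.
Roots r₁ = -7, r₂ = -6 (distinct).
General solution: T(n) = A·(-7)^n + B·(-6)^n.
From T(0) = -8: A + B = -8.
From T(1) = -4: -7A - 6B = -4.
Solving: A = 52, B = -60.
So T(n) = - 60 \left(-6\right)^{n} + 52 \left(-7\right)^{n}.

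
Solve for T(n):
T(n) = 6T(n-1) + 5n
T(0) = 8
First-order linear with linear forcing.
Homogeneous solution: T_h(n) = A·(6)^n.
Try particular T_p(n) = pn + q. Substituting:
  pn + q = 6(p(n-1) + q) + 5n.
Matching the n-coefficient: p = 6p + 5 ⇒ p = -1.
Matching constants: q = -6p + 6q ⇒ q = - \frac{6}{5}.
General: T(n) = A·(6)^n - n - \frac{6}{5}.
Apply T(0) = 8: A - \frac{6}{5} = 8 ⇒ A = \frac{46}{5}.
So T(n) = \frac{46 \cdot 6^{n}}{5} - n - \frac{6}{5}.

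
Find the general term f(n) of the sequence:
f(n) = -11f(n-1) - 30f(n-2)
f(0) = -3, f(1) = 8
Characteristic equation: x² + 11x + 30 = 0, which factors as (x - (-5))(x - (-6)) = 0.
Roots r₁ = -5, r₂ = -6 (distinct).
General solution: f(n) = A·(-5)^n + B·(-6)^n.
From f(0) = -3: A + B = -3.
From f(1) = 8: -5A - 6B = 8.
Solving: A = -10, B = 7.
So f(n) = - 10 \left(-5\right)^{n} + 7 \left(-6\right)^{n}.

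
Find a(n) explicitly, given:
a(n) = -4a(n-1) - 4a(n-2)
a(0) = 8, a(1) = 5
Characteristic equation: x² + 4x + 4 = 0, which is (x - (-2))².
Repeated root r = -2.
General solution: a(n) = (A + Bn)·(-2)^n.
From a(0) = 8: A = 8.
From a(1) = 5: (A + B)·(-2) = 5 ⇒ B = - \frac{21}{2}.
So a(n) = \left(8 - \frac{21 n}{2}\right) \cdot (-2)^n.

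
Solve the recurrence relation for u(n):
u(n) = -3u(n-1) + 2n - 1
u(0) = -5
First-order linear with linear forcing.
Homogeneous solution: u_h(n) = A·(-3)^n.
Try particular u_p(n) = pn + q. Substituting:
  pn + q = -3(p(n-1) + q) + 2n - 1.
Matching the n-coefficient: p = -3p + 2 ⇒ p = \frac{1}{2}.
Matching constants: q = 3p - 3q - 1 ⇒ q = \frac{1}{8}.
General: u(n) = A·(-3)^n + \frac{n}{2} + \frac{1}{8}.
Apply u(0) = -5: A + \frac{1}{8} = -5 ⇒ A = - \frac{41}{8}.
So u(n) = - \frac{41 \left(-3\right)^{n}}{8} + \frac{n}{2} + \frac{1}{8}.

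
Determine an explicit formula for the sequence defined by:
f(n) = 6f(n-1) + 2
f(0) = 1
First-order linear non-homogeneous.
Homogeneous solution: f_h(n) = A·(6)^n.
Try constant particular solution f_p = K: K = 6K + 2 ⇒ K = - \frac{2}{5}.
General: f(n) = A·(6)^n - \frac{2}{5}.
Apply f(0) = 1: A - \frac{2}{5} = 1 ⇒ A = \frac{7}{5}.
So f(n) = \frac{7 \cdot 6^{n}}{5} - \frac{2}{5}.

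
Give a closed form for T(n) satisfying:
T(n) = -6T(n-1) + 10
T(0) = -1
First-order linear non-homogeneous.
Homogeneous solution: T_h(n) = A·(-6)^n.
Try constant particular solution T_p = K: K = -6K + 10 ⇒ K = \frac{10}{7}.
General: T(n) = A·(-6)^n + \frac{10}{7}.
Apply T(0) = -1: A + \frac{10}{7} = -1 ⇒ A = - \frac{17}{7}.
So T(n) = \frac{10}{7} - \frac{17 \left(-6\right)^{n}}{7}.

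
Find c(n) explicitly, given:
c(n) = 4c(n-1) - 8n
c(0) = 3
First-order linear with linear forcing.
Homogeneous solution: c_h(n) = A·(4)^n.
Try particular c_p(n) = pn + q. Substituting:
  pn + q = 4(p(n-1) + q) - 8n.
Matching the n-coefficient: p = 4p - 8 ⇒ p = \frac{8}{3}.
Matching constants: q = -4p + 4q ⇒ q = \frac{32}{9}.
General: c(n) = A·(4)^n + \frac{8 n}{3} + \frac{32}{9}.
Apply c(0) = 3: A + \frac{32}{9} = 3 ⇒ A = - \frac{5}{9}.
So c(n) = - \frac{5 \cdot 4^{n}}{9} + \frac{8 n}{3} + \frac{32}{9}.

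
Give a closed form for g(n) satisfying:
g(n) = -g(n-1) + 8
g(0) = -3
First-order linear non-homogeneous.
Homogeneous solution: g_h(n) = A·(-1)^n.
Try constant particular solution g_p = K: K = -K + 8 ⇒ K = 4.
General: g(n) = A·(-1)^n + 4.
Apply g(0) = -3: A + 4 = -3 ⇒ A = -7.
So g(n) = 4 - 7 \left(-1\right)^{n}.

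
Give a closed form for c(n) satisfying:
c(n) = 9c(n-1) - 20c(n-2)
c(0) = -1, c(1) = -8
Characteristic equation: x² - 9x + 20 = 0, which factors as (x - (5))(x - (4)) = 0.
Roots r₁ = 5, r₂ = 4 (distinct).
General solution: c(n) = A·(5)^n + B·(4)^n.
From c(0) = -1: A + B = -1.
From c(1) = -8: 5A + 4B = -8.
Solving: A = -4, B = 3.
So c(n) = 3 \cdot 4^{n} - 4 \cdot 5^{n}.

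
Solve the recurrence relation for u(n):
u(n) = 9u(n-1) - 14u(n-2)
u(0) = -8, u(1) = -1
Characteristic equation: x² - 9x + 14 = 0, which factors as (x - (2))(x - (7)) = 0.
Roots r₁ = 2, r₂ = 7 (distinct).
General solution: u(n) = A·(2)^n + B·(7)^n.
From u(0) = -8: A + B = -8.
From u(1) = -1: 2A + 7B = -1.
Solving: A = -11, B = 3.
So u(n) = - 11 \cdot 2^{n} + 3 \cdot 7^{n}.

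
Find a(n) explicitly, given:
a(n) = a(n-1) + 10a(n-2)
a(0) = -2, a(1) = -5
Characteristic equation: x² - x - 10 = 0.
Discriminant Δ = (1)² + 4·(10) = 41.
Roots r₁,₂ = (1 ± √41)/2, so r₁ = \frac{1}{2} + \frac{\sqrt{41}}{2}, r₂ = \frac{1}{2} - \frac{\sqrt{41}}{2}.
General solution: a(n) = A·r₁^n + B·r₂^n.
From the initial conditions, A + B = -2 and r₁A + r₂B = -5.
Since r₁ - r₂ = √41: A = (-5 - (-2)r₂)/√41 = -1 - \frac{4 \sqrt{41}}{41}, and B = -2 - A = -1 + \frac{4 \sqrt{41}}{41}.
So a(n) = \left(-1 - \frac{4 \sqrt{41}}{41}\right)\left(\frac{1}{2} + \frac{\sqrt{41}}{2}\right)^n + \left(-1 + \frac{4 \sqrt{41}}{41}\right)\left(\frac{1}{2} - \frac{\sqrt{41}}{2}\right)^n.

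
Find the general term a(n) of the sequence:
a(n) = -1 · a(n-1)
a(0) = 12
Pure geometric recurrence with ratio -1.
By induction a(n) = a(0) · (-1)^n = 12 \left(-1\right)^{n}.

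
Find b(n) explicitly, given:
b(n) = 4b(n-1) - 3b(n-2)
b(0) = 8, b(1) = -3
Characteristic equation: x² - 4x + 3 = 0, which factors as (x - (1))(x - (3)) = 0.
Roots r₁ = 1, r₂ = 3 (distinct).
General solution: b(n) = A·(1)^n + B·(3)^n.
From b(0) = 8: A + B = 8.
From b(1) = -3: A + 3B = -3.
Solving: A = \frac{27}{2}, B = - \frac{11}{2}.
So b(n) = \frac{27}{2} - \frac{11 \cdot 3^{n}}{2}.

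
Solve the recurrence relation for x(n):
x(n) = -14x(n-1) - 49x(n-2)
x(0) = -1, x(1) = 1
Characteristic equation: x² + 14x + 49 = 0, which is (x - (-7))².
Repeated root r = -7.
General solution: x(n) = (A + Bn)·(-7)^n.
From x(0) = -1: A = -1.
From x(1) = 1: (A + B)·(-7) = 1 ⇒ B = \frac{6}{7}.
So x(n) = \left(\frac{6 n}{7} - 1\right) \cdot (-7)^n.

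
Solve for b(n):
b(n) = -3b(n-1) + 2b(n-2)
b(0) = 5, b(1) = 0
Characteristic equation: x² + 3x - 2 = 0.
Discriminant Δ = (-3)² + 4·(2) = 17.
Roots r₁,₂ = (-3 ± √17)/2, so r₁ = - \frac{3}{2} + \frac{\sqrt{17}}{2}, r₂ = - \frac{\sqrt{17}}{2} - \frac{3}{2}.
General solution: b(n) = A·r₁^n + B·r₂^n.
From the initial conditions, A + B = 5 and r₁A + r₂B = 0.
Since r₁ - r₂ = √17: A = (0 - (5)r₂)/√17 = \frac{15 \sqrt{17}}{34} + \frac{5}{2}, and B = 5 - A = \frac{5}{2} - \frac{15 \sqrt{17}}{34}.
So b(n) = \left(\frac{15 \sqrt{17}}{34} + \frac{5}{2}\right)\left(- \frac{3}{2} + \frac{\sqrt{17}}{2}\right)^n + \left(\frac{5}{2} - \frac{15 \sqrt{17}}{34}\right)\left(- \frac{\sqrt{17}}{2} - \frac{3}{2}\right)^n.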